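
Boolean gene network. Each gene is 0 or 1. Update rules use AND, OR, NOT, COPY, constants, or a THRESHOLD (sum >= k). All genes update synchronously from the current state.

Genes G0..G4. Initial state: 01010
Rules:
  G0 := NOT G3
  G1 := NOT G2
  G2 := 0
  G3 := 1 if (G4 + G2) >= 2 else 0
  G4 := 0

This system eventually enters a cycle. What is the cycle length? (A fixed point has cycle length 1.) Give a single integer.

Answer: 1

Derivation:
Step 0: 01010
Step 1: G0=NOT G3=NOT 1=0 G1=NOT G2=NOT 0=1 G2=0(const) G3=(0+0>=2)=0 G4=0(const) -> 01000
Step 2: G0=NOT G3=NOT 0=1 G1=NOT G2=NOT 0=1 G2=0(const) G3=(0+0>=2)=0 G4=0(const) -> 11000
Step 3: G0=NOT G3=NOT 0=1 G1=NOT G2=NOT 0=1 G2=0(const) G3=(0+0>=2)=0 G4=0(const) -> 11000
State from step 3 equals state from step 2 -> cycle length 1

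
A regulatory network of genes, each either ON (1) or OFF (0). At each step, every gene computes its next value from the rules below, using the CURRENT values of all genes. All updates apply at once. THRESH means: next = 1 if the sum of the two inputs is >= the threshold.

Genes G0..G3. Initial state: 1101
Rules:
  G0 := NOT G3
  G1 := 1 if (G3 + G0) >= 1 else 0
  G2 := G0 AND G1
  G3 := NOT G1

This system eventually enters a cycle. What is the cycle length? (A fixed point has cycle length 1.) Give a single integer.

Answer: 3

Derivation:
Step 0: 1101
Step 1: G0=NOT G3=NOT 1=0 G1=(1+1>=1)=1 G2=G0&G1=1&1=1 G3=NOT G1=NOT 1=0 -> 0110
Step 2: G0=NOT G3=NOT 0=1 G1=(0+0>=1)=0 G2=G0&G1=0&1=0 G3=NOT G1=NOT 1=0 -> 1000
Step 3: G0=NOT G3=NOT 0=1 G1=(0+1>=1)=1 G2=G0&G1=1&0=0 G3=NOT G1=NOT 0=1 -> 1101
State from step 3 equals state from step 0 -> cycle length 3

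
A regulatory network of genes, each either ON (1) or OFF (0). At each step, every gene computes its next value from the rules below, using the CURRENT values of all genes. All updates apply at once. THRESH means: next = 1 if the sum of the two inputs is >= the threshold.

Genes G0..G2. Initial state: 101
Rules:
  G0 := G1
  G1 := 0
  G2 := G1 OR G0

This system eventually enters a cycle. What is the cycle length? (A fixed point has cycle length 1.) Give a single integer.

Step 0: 101
Step 1: G0=G1=0 G1=0(const) G2=G1|G0=0|1=1 -> 001
Step 2: G0=G1=0 G1=0(const) G2=G1|G0=0|0=0 -> 000
Step 3: G0=G1=0 G1=0(const) G2=G1|G0=0|0=0 -> 000
State from step 3 equals state from step 2 -> cycle length 1

Answer: 1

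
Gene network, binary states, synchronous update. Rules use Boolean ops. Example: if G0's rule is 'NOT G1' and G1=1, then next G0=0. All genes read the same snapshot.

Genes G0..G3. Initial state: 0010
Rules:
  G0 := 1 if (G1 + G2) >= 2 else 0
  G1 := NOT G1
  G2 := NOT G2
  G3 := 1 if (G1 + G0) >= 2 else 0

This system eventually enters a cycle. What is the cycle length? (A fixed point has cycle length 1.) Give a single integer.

Step 0: 0010
Step 1: G0=(0+1>=2)=0 G1=NOT G1=NOT 0=1 G2=NOT G2=NOT 1=0 G3=(0+0>=2)=0 -> 0100
Step 2: G0=(1+0>=2)=0 G1=NOT G1=NOT 1=0 G2=NOT G2=NOT 0=1 G3=(1+0>=2)=0 -> 0010
State from step 2 equals state from step 0 -> cycle length 2

Answer: 2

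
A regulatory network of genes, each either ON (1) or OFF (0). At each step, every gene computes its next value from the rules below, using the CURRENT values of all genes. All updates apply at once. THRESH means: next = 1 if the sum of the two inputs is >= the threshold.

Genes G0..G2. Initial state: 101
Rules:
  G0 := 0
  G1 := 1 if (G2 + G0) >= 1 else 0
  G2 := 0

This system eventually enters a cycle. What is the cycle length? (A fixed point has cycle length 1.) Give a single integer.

Answer: 1

Derivation:
Step 0: 101
Step 1: G0=0(const) G1=(1+1>=1)=1 G2=0(const) -> 010
Step 2: G0=0(const) G1=(0+0>=1)=0 G2=0(const) -> 000
Step 3: G0=0(const) G1=(0+0>=1)=0 G2=0(const) -> 000
State from step 3 equals state from step 2 -> cycle length 1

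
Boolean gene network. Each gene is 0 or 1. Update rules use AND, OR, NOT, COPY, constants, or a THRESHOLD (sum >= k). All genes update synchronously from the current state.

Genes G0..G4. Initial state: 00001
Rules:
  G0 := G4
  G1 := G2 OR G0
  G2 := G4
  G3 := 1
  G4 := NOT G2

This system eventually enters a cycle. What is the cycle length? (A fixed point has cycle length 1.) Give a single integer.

Step 0: 00001
Step 1: G0=G4=1 G1=G2|G0=0|0=0 G2=G4=1 G3=1(const) G4=NOT G2=NOT 0=1 -> 10111
Step 2: G0=G4=1 G1=G2|G0=1|1=1 G2=G4=1 G3=1(const) G4=NOT G2=NOT 1=0 -> 11110
Step 3: G0=G4=0 G1=G2|G0=1|1=1 G2=G4=0 G3=1(const) G4=NOT G2=NOT 1=0 -> 01010
Step 4: G0=G4=0 G1=G2|G0=0|0=0 G2=G4=0 G3=1(const) G4=NOT G2=NOT 0=1 -> 00011
Step 5: G0=G4=1 G1=G2|G0=0|0=0 G2=G4=1 G3=1(const) G4=NOT G2=NOT 0=1 -> 10111
State from step 5 equals state from step 1 -> cycle length 4

Answer: 4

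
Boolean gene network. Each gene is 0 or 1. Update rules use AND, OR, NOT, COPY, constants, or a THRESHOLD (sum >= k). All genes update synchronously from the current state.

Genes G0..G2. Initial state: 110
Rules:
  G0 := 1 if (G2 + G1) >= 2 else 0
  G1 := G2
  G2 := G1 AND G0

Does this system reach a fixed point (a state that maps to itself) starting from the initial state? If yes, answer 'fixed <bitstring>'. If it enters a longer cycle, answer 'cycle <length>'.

Step 0: 110
Step 1: G0=(0+1>=2)=0 G1=G2=0 G2=G1&G0=1&1=1 -> 001
Step 2: G0=(1+0>=2)=0 G1=G2=1 G2=G1&G0=0&0=0 -> 010
Step 3: G0=(0+1>=2)=0 G1=G2=0 G2=G1&G0=1&0=0 -> 000
Step 4: G0=(0+0>=2)=0 G1=G2=0 G2=G1&G0=0&0=0 -> 000
Fixed point reached at step 3: 000

Answer: fixed 000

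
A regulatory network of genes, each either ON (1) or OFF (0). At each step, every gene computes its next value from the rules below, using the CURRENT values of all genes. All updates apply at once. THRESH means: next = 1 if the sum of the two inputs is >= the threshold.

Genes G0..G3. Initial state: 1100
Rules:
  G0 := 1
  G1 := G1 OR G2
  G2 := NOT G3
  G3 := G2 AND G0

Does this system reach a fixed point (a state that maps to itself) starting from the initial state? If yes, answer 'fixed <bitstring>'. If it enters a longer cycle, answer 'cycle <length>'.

Answer: cycle 4

Derivation:
Step 0: 1100
Step 1: G0=1(const) G1=G1|G2=1|0=1 G2=NOT G3=NOT 0=1 G3=G2&G0=0&1=0 -> 1110
Step 2: G0=1(const) G1=G1|G2=1|1=1 G2=NOT G3=NOT 0=1 G3=G2&G0=1&1=1 -> 1111
Step 3: G0=1(const) G1=G1|G2=1|1=1 G2=NOT G3=NOT 1=0 G3=G2&G0=1&1=1 -> 1101
Step 4: G0=1(const) G1=G1|G2=1|0=1 G2=NOT G3=NOT 1=0 G3=G2&G0=0&1=0 -> 1100
Cycle of length 4 starting at step 0 -> no fixed point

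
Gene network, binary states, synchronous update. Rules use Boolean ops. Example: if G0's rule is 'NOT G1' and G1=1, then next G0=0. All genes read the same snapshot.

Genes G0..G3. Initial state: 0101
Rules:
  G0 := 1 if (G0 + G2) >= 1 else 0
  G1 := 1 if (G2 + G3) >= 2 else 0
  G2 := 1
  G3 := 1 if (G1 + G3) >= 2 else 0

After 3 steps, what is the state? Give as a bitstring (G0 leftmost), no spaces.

Step 1: G0=(0+0>=1)=0 G1=(0+1>=2)=0 G2=1(const) G3=(1+1>=2)=1 -> 0011
Step 2: G0=(0+1>=1)=1 G1=(1+1>=2)=1 G2=1(const) G3=(0+1>=2)=0 -> 1110
Step 3: G0=(1+1>=1)=1 G1=(1+0>=2)=0 G2=1(const) G3=(1+0>=2)=0 -> 1010

1010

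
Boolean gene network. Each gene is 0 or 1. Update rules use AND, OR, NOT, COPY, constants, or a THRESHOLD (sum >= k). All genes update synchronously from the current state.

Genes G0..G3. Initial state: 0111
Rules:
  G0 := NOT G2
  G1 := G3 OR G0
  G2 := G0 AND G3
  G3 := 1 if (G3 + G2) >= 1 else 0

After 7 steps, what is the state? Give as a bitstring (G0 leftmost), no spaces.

Step 1: G0=NOT G2=NOT 1=0 G1=G3|G0=1|0=1 G2=G0&G3=0&1=0 G3=(1+1>=1)=1 -> 0101
Step 2: G0=NOT G2=NOT 0=1 G1=G3|G0=1|0=1 G2=G0&G3=0&1=0 G3=(1+0>=1)=1 -> 1101
Step 3: G0=NOT G2=NOT 0=1 G1=G3|G0=1|1=1 G2=G0&G3=1&1=1 G3=(1+0>=1)=1 -> 1111
Step 4: G0=NOT G2=NOT 1=0 G1=G3|G0=1|1=1 G2=G0&G3=1&1=1 G3=(1+1>=1)=1 -> 0111
Step 5: G0=NOT G2=NOT 1=0 G1=G3|G0=1|0=1 G2=G0&G3=0&1=0 G3=(1+1>=1)=1 -> 0101
Step 6: G0=NOT G2=NOT 0=1 G1=G3|G0=1|0=1 G2=G0&G3=0&1=0 G3=(1+0>=1)=1 -> 1101
Step 7: G0=NOT G2=NOT 0=1 G1=G3|G0=1|1=1 G2=G0&G3=1&1=1 G3=(1+0>=1)=1 -> 1111

1111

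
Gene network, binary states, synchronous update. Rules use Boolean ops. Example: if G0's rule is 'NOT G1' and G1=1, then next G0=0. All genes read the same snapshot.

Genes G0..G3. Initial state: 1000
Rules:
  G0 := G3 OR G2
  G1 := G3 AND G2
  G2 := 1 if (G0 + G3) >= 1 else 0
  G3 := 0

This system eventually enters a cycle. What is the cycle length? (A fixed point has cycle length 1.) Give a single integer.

Answer: 2

Derivation:
Step 0: 1000
Step 1: G0=G3|G2=0|0=0 G1=G3&G2=0&0=0 G2=(1+0>=1)=1 G3=0(const) -> 0010
Step 2: G0=G3|G2=0|1=1 G1=G3&G2=0&1=0 G2=(0+0>=1)=0 G3=0(const) -> 1000
State from step 2 equals state from step 0 -> cycle length 2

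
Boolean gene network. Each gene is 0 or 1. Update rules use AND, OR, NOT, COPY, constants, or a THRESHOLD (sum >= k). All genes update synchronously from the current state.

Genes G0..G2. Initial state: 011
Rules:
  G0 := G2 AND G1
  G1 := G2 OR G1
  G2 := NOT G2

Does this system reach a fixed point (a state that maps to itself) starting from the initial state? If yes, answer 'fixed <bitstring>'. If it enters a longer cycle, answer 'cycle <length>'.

Step 0: 011
Step 1: G0=G2&G1=1&1=1 G1=G2|G1=1|1=1 G2=NOT G2=NOT 1=0 -> 110
Step 2: G0=G2&G1=0&1=0 G1=G2|G1=0|1=1 G2=NOT G2=NOT 0=1 -> 011
Cycle of length 2 starting at step 0 -> no fixed point

Answer: cycle 2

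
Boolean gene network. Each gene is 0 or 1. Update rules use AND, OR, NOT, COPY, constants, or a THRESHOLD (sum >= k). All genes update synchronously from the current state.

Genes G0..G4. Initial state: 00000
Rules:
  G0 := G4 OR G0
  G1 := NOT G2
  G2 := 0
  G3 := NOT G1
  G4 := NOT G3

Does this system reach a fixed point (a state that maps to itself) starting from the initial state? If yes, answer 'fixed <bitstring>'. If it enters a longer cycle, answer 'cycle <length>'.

Step 0: 00000
Step 1: G0=G4|G0=0|0=0 G1=NOT G2=NOT 0=1 G2=0(const) G3=NOT G1=NOT 0=1 G4=NOT G3=NOT 0=1 -> 01011
Step 2: G0=G4|G0=1|0=1 G1=NOT G2=NOT 0=1 G2=0(const) G3=NOT G1=NOT 1=0 G4=NOT G3=NOT 1=0 -> 11000
Step 3: G0=G4|G0=0|1=1 G1=NOT G2=NOT 0=1 G2=0(const) G3=NOT G1=NOT 1=0 G4=NOT G3=NOT 0=1 -> 11001
Step 4: G0=G4|G0=1|1=1 G1=NOT G2=NOT 0=1 G2=0(const) G3=NOT G1=NOT 1=0 G4=NOT G3=NOT 0=1 -> 11001
Fixed point reached at step 3: 11001

Answer: fixed 11001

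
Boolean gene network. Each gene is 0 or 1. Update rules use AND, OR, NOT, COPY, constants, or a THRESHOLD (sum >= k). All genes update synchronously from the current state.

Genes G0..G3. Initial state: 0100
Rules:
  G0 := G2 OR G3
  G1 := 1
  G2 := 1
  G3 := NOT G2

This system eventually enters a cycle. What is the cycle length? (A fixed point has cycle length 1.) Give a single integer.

Step 0: 0100
Step 1: G0=G2|G3=0|0=0 G1=1(const) G2=1(const) G3=NOT G2=NOT 0=1 -> 0111
Step 2: G0=G2|G3=1|1=1 G1=1(const) G2=1(const) G3=NOT G2=NOT 1=0 -> 1110
Step 3: G0=G2|G3=1|0=1 G1=1(const) G2=1(const) G3=NOT G2=NOT 1=0 -> 1110
State from step 3 equals state from step 2 -> cycle length 1

Answer: 1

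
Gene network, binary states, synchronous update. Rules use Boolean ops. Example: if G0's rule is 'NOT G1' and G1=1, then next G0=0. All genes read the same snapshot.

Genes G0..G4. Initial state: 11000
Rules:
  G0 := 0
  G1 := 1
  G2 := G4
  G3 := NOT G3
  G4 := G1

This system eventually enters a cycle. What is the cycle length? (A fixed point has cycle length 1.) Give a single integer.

Answer: 2

Derivation:
Step 0: 11000
Step 1: G0=0(const) G1=1(const) G2=G4=0 G3=NOT G3=NOT 0=1 G4=G1=1 -> 01011
Step 2: G0=0(const) G1=1(const) G2=G4=1 G3=NOT G3=NOT 1=0 G4=G1=1 -> 01101
Step 3: G0=0(const) G1=1(const) G2=G4=1 G3=NOT G3=NOT 0=1 G4=G1=1 -> 01111
Step 4: G0=0(const) G1=1(const) G2=G4=1 G3=NOT G3=NOT 1=0 G4=G1=1 -> 01101
State from step 4 equals state from step 2 -> cycle length 2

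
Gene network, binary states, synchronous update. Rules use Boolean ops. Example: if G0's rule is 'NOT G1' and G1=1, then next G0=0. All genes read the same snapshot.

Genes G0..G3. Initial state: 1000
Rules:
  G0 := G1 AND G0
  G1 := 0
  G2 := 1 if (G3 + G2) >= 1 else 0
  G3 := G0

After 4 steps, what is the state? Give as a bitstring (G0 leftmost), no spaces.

Step 1: G0=G1&G0=0&1=0 G1=0(const) G2=(0+0>=1)=0 G3=G0=1 -> 0001
Step 2: G0=G1&G0=0&0=0 G1=0(const) G2=(1+0>=1)=1 G3=G0=0 -> 0010
Step 3: G0=G1&G0=0&0=0 G1=0(const) G2=(0+1>=1)=1 G3=G0=0 -> 0010
Step 4: G0=G1&G0=0&0=0 G1=0(const) G2=(0+1>=1)=1 G3=G0=0 -> 0010

0010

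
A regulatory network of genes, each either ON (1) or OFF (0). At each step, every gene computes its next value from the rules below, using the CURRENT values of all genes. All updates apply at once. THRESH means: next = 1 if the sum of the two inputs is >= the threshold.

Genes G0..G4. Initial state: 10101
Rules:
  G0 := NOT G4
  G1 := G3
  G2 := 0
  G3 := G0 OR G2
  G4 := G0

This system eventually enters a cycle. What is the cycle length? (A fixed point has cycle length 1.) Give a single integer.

Step 0: 10101
Step 1: G0=NOT G4=NOT 1=0 G1=G3=0 G2=0(const) G3=G0|G2=1|1=1 G4=G0=1 -> 00011
Step 2: G0=NOT G4=NOT 1=0 G1=G3=1 G2=0(const) G3=G0|G2=0|0=0 G4=G0=0 -> 01000
Step 3: G0=NOT G4=NOT 0=1 G1=G3=0 G2=0(const) G3=G0|G2=0|0=0 G4=G0=0 -> 10000
Step 4: G0=NOT G4=NOT 0=1 G1=G3=0 G2=0(const) G3=G0|G2=1|0=1 G4=G0=1 -> 10011
Step 5: G0=NOT G4=NOT 1=0 G1=G3=1 G2=0(const) G3=G0|G2=1|0=1 G4=G0=1 -> 01011
Step 6: G0=NOT G4=NOT 1=0 G1=G3=1 G2=0(const) G3=G0|G2=0|0=0 G4=G0=0 -> 01000
State from step 6 equals state from step 2 -> cycle length 4

Answer: 4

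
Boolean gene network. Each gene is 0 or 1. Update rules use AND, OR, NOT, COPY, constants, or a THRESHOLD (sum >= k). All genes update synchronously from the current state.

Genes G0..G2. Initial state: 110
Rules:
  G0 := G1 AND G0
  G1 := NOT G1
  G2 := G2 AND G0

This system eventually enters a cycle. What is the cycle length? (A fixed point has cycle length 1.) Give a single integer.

Step 0: 110
Step 1: G0=G1&G0=1&1=1 G1=NOT G1=NOT 1=0 G2=G2&G0=0&1=0 -> 100
Step 2: G0=G1&G0=0&1=0 G1=NOT G1=NOT 0=1 G2=G2&G0=0&1=0 -> 010
Step 3: G0=G1&G0=1&0=0 G1=NOT G1=NOT 1=0 G2=G2&G0=0&0=0 -> 000
Step 4: G0=G1&G0=0&0=0 G1=NOT G1=NOT 0=1 G2=G2&G0=0&0=0 -> 010
State from step 4 equals state from step 2 -> cycle length 2

Answer: 2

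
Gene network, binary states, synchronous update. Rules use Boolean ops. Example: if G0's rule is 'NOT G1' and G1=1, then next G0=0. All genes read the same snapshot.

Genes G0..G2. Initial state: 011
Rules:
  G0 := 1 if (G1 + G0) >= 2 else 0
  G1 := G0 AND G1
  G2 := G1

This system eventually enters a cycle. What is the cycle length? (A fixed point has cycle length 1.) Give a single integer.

Step 0: 011
Step 1: G0=(1+0>=2)=0 G1=G0&G1=0&1=0 G2=G1=1 -> 001
Step 2: G0=(0+0>=2)=0 G1=G0&G1=0&0=0 G2=G1=0 -> 000
Step 3: G0=(0+0>=2)=0 G1=G0&G1=0&0=0 G2=G1=0 -> 000
State from step 3 equals state from step 2 -> cycle length 1

Answer: 1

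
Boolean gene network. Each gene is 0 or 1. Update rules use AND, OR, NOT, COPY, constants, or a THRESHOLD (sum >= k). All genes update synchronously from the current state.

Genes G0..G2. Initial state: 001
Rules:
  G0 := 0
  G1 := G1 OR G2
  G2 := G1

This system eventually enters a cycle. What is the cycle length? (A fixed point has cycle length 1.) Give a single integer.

Step 0: 001
Step 1: G0=0(const) G1=G1|G2=0|1=1 G2=G1=0 -> 010
Step 2: G0=0(const) G1=G1|G2=1|0=1 G2=G1=1 -> 011
Step 3: G0=0(const) G1=G1|G2=1|1=1 G2=G1=1 -> 011
State from step 3 equals state from step 2 -> cycle length 1

Answer: 1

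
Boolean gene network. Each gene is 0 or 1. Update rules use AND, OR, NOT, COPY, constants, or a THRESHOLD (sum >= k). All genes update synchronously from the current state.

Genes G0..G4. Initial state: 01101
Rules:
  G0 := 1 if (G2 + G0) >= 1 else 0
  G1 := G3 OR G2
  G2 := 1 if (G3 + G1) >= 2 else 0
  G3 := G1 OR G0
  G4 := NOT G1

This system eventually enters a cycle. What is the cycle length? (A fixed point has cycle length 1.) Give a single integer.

Step 0: 01101
Step 1: G0=(1+0>=1)=1 G1=G3|G2=0|1=1 G2=(0+1>=2)=0 G3=G1|G0=1|0=1 G4=NOT G1=NOT 1=0 -> 11010
Step 2: G0=(0+1>=1)=1 G1=G3|G2=1|0=1 G2=(1+1>=2)=1 G3=G1|G0=1|1=1 G4=NOT G1=NOT 1=0 -> 11110
Step 3: G0=(1+1>=1)=1 G1=G3|G2=1|1=1 G2=(1+1>=2)=1 G3=G1|G0=1|1=1 G4=NOT G1=NOT 1=0 -> 11110
State from step 3 equals state from step 2 -> cycle length 1

Answer: 1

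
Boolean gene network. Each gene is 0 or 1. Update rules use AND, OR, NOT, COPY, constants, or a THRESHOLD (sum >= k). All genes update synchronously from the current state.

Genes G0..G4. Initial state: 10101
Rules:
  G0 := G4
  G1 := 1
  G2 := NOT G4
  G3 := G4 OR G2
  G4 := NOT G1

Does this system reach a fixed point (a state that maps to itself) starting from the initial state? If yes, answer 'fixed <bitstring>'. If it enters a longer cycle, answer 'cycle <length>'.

Answer: fixed 01110

Derivation:
Step 0: 10101
Step 1: G0=G4=1 G1=1(const) G2=NOT G4=NOT 1=0 G3=G4|G2=1|1=1 G4=NOT G1=NOT 0=1 -> 11011
Step 2: G0=G4=1 G1=1(const) G2=NOT G4=NOT 1=0 G3=G4|G2=1|0=1 G4=NOT G1=NOT 1=0 -> 11010
Step 3: G0=G4=0 G1=1(const) G2=NOT G4=NOT 0=1 G3=G4|G2=0|0=0 G4=NOT G1=NOT 1=0 -> 01100
Step 4: G0=G4=0 G1=1(const) G2=NOT G4=NOT 0=1 G3=G4|G2=0|1=1 G4=NOT G1=NOT 1=0 -> 01110
Step 5: G0=G4=0 G1=1(const) G2=NOT G4=NOT 0=1 G3=G4|G2=0|1=1 G4=NOT G1=NOT 1=0 -> 01110
Fixed point reached at step 4: 01110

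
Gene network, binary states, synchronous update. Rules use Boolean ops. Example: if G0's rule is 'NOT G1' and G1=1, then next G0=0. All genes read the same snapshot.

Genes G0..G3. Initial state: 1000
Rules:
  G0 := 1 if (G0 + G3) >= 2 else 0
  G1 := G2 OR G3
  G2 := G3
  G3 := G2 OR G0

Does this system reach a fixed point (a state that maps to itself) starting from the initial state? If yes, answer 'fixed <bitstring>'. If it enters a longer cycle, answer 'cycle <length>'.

Answer: cycle 2

Derivation:
Step 0: 1000
Step 1: G0=(1+0>=2)=0 G1=G2|G3=0|0=0 G2=G3=0 G3=G2|G0=0|1=1 -> 0001
Step 2: G0=(0+1>=2)=0 G1=G2|G3=0|1=1 G2=G3=1 G3=G2|G0=0|0=0 -> 0110
Step 3: G0=(0+0>=2)=0 G1=G2|G3=1|0=1 G2=G3=0 G3=G2|G0=1|0=1 -> 0101
Step 4: G0=(0+1>=2)=0 G1=G2|G3=0|1=1 G2=G3=1 G3=G2|G0=0|0=0 -> 0110
Cycle of length 2 starting at step 2 -> no fixed point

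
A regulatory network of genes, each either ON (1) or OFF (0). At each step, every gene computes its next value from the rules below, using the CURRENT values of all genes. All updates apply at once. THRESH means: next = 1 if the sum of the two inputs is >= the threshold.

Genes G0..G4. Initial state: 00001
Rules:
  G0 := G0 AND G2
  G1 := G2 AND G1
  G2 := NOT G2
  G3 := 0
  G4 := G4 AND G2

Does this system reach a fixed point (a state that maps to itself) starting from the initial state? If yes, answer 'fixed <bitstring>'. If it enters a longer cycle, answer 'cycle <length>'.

Step 0: 00001
Step 1: G0=G0&G2=0&0=0 G1=G2&G1=0&0=0 G2=NOT G2=NOT 0=1 G3=0(const) G4=G4&G2=1&0=0 -> 00100
Step 2: G0=G0&G2=0&1=0 G1=G2&G1=1&0=0 G2=NOT G2=NOT 1=0 G3=0(const) G4=G4&G2=0&1=0 -> 00000
Step 3: G0=G0&G2=0&0=0 G1=G2&G1=0&0=0 G2=NOT G2=NOT 0=1 G3=0(const) G4=G4&G2=0&0=0 -> 00100
Cycle of length 2 starting at step 1 -> no fixed point

Answer: cycle 2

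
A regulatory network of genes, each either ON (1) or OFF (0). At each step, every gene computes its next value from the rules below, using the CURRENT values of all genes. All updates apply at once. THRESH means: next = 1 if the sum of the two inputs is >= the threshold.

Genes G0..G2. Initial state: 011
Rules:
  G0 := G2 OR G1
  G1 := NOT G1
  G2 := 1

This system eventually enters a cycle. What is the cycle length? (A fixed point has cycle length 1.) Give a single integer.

Step 0: 011
Step 1: G0=G2|G1=1|1=1 G1=NOT G1=NOT 1=0 G2=1(const) -> 101
Step 2: G0=G2|G1=1|0=1 G1=NOT G1=NOT 0=1 G2=1(const) -> 111
Step 3: G0=G2|G1=1|1=1 G1=NOT G1=NOT 1=0 G2=1(const) -> 101
State from step 3 equals state from step 1 -> cycle length 2

Answer: 2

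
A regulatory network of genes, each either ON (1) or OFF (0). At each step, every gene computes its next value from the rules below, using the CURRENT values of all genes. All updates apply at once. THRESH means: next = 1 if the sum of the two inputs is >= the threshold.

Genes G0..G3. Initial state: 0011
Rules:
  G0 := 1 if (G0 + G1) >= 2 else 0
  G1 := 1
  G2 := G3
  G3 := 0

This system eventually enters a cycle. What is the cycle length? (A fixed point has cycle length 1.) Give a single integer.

Step 0: 0011
Step 1: G0=(0+0>=2)=0 G1=1(const) G2=G3=1 G3=0(const) -> 0110
Step 2: G0=(0+1>=2)=0 G1=1(const) G2=G3=0 G3=0(const) -> 0100
Step 3: G0=(0+1>=2)=0 G1=1(const) G2=G3=0 G3=0(const) -> 0100
State from step 3 equals state from step 2 -> cycle length 1

Answer: 1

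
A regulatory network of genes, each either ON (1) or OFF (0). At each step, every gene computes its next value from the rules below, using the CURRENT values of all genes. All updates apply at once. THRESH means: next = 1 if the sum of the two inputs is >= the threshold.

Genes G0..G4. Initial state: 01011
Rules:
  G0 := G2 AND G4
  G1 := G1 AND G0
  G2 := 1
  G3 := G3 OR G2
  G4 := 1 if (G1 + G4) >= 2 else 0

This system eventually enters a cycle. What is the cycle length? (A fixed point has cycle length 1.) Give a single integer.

Answer: 1

Derivation:
Step 0: 01011
Step 1: G0=G2&G4=0&1=0 G1=G1&G0=1&0=0 G2=1(const) G3=G3|G2=1|0=1 G4=(1+1>=2)=1 -> 00111
Step 2: G0=G2&G4=1&1=1 G1=G1&G0=0&0=0 G2=1(const) G3=G3|G2=1|1=1 G4=(0+1>=2)=0 -> 10110
Step 3: G0=G2&G4=1&0=0 G1=G1&G0=0&1=0 G2=1(const) G3=G3|G2=1|1=1 G4=(0+0>=2)=0 -> 00110
Step 4: G0=G2&G4=1&0=0 G1=G1&G0=0&0=0 G2=1(const) G3=G3|G2=1|1=1 G4=(0+0>=2)=0 -> 00110
State from step 4 equals state from step 3 -> cycle length 1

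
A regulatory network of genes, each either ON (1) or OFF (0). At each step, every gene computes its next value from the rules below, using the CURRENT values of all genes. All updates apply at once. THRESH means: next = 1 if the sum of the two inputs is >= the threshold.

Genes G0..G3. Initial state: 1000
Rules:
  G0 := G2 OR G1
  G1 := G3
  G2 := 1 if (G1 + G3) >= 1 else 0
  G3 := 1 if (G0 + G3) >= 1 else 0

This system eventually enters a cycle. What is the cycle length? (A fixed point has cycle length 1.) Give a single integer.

Answer: 1

Derivation:
Step 0: 1000
Step 1: G0=G2|G1=0|0=0 G1=G3=0 G2=(0+0>=1)=0 G3=(1+0>=1)=1 -> 0001
Step 2: G0=G2|G1=0|0=0 G1=G3=1 G2=(0+1>=1)=1 G3=(0+1>=1)=1 -> 0111
Step 3: G0=G2|G1=1|1=1 G1=G3=1 G2=(1+1>=1)=1 G3=(0+1>=1)=1 -> 1111
Step 4: G0=G2|G1=1|1=1 G1=G3=1 G2=(1+1>=1)=1 G3=(1+1>=1)=1 -> 1111
State from step 4 equals state from step 3 -> cycle length 1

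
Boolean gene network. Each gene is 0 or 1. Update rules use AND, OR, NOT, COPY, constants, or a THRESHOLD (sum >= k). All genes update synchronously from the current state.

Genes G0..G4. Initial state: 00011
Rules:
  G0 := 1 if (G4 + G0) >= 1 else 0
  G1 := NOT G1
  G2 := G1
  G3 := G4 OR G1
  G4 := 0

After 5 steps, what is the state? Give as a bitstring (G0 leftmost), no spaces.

Step 1: G0=(1+0>=1)=1 G1=NOT G1=NOT 0=1 G2=G1=0 G3=G4|G1=1|0=1 G4=0(const) -> 11010
Step 2: G0=(0+1>=1)=1 G1=NOT G1=NOT 1=0 G2=G1=1 G3=G4|G1=0|1=1 G4=0(const) -> 10110
Step 3: G0=(0+1>=1)=1 G1=NOT G1=NOT 0=1 G2=G1=0 G3=G4|G1=0|0=0 G4=0(const) -> 11000
Step 4: G0=(0+1>=1)=1 G1=NOT G1=NOT 1=0 G2=G1=1 G3=G4|G1=0|1=1 G4=0(const) -> 10110
Step 5: G0=(0+1>=1)=1 G1=NOT G1=NOT 0=1 G2=G1=0 G3=G4|G1=0|0=0 G4=0(const) -> 11000

11000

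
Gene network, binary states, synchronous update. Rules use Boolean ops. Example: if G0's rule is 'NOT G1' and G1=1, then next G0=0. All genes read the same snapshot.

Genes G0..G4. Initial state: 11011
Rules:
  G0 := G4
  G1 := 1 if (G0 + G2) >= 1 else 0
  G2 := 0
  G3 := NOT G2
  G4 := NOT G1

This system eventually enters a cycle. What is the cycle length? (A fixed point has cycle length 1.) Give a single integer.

Answer: 6

Derivation:
Step 0: 11011
Step 1: G0=G4=1 G1=(1+0>=1)=1 G2=0(const) G3=NOT G2=NOT 0=1 G4=NOT G1=NOT 1=0 -> 11010
Step 2: G0=G4=0 G1=(1+0>=1)=1 G2=0(const) G3=NOT G2=NOT 0=1 G4=NOT G1=NOT 1=0 -> 01010
Step 3: G0=G4=0 G1=(0+0>=1)=0 G2=0(const) G3=NOT G2=NOT 0=1 G4=NOT G1=NOT 1=0 -> 00010
Step 4: G0=G4=0 G1=(0+0>=1)=0 G2=0(const) G3=NOT G2=NOT 0=1 G4=NOT G1=NOT 0=1 -> 00011
Step 5: G0=G4=1 G1=(0+0>=1)=0 G2=0(const) G3=NOT G2=NOT 0=1 G4=NOT G1=NOT 0=1 -> 10011
Step 6: G0=G4=1 G1=(1+0>=1)=1 G2=0(const) G3=NOT G2=NOT 0=1 G4=NOT G1=NOT 0=1 -> 11011
State from step 6 equals state from step 0 -> cycle length 6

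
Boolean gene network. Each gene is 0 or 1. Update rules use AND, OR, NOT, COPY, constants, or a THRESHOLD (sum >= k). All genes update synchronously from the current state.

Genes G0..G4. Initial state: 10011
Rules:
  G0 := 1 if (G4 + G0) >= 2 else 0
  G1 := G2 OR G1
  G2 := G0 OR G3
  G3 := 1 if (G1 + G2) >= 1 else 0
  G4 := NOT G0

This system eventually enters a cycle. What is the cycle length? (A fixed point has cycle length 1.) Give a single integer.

Answer: 1

Derivation:
Step 0: 10011
Step 1: G0=(1+1>=2)=1 G1=G2|G1=0|0=0 G2=G0|G3=1|1=1 G3=(0+0>=1)=0 G4=NOT G0=NOT 1=0 -> 10100
Step 2: G0=(0+1>=2)=0 G1=G2|G1=1|0=1 G2=G0|G3=1|0=1 G3=(0+1>=1)=1 G4=NOT G0=NOT 1=0 -> 01110
Step 3: G0=(0+0>=2)=0 G1=G2|G1=1|1=1 G2=G0|G3=0|1=1 G3=(1+1>=1)=1 G4=NOT G0=NOT 0=1 -> 01111
Step 4: G0=(1+0>=2)=0 G1=G2|G1=1|1=1 G2=G0|G3=0|1=1 G3=(1+1>=1)=1 G4=NOT G0=NOT 0=1 -> 01111
State from step 4 equals state from step 3 -> cycle length 1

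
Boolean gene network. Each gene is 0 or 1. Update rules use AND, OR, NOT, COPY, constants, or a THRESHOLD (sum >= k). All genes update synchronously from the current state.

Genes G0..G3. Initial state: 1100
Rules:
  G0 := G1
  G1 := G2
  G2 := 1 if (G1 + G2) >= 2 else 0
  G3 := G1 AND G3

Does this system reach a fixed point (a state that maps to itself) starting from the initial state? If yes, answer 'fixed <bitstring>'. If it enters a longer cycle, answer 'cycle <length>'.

Answer: fixed 0000

Derivation:
Step 0: 1100
Step 1: G0=G1=1 G1=G2=0 G2=(1+0>=2)=0 G3=G1&G3=1&0=0 -> 1000
Step 2: G0=G1=0 G1=G2=0 G2=(0+0>=2)=0 G3=G1&G3=0&0=0 -> 0000
Step 3: G0=G1=0 G1=G2=0 G2=(0+0>=2)=0 G3=G1&G3=0&0=0 -> 0000
Fixed point reached at step 2: 0000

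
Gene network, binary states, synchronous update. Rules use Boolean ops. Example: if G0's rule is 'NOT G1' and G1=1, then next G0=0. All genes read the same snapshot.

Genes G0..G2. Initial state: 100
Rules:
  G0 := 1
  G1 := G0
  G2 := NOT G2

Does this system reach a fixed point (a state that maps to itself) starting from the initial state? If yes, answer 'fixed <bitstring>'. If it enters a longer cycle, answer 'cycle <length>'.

Answer: cycle 2

Derivation:
Step 0: 100
Step 1: G0=1(const) G1=G0=1 G2=NOT G2=NOT 0=1 -> 111
Step 2: G0=1(const) G1=G0=1 G2=NOT G2=NOT 1=0 -> 110
Step 3: G0=1(const) G1=G0=1 G2=NOT G2=NOT 0=1 -> 111
Cycle of length 2 starting at step 1 -> no fixed point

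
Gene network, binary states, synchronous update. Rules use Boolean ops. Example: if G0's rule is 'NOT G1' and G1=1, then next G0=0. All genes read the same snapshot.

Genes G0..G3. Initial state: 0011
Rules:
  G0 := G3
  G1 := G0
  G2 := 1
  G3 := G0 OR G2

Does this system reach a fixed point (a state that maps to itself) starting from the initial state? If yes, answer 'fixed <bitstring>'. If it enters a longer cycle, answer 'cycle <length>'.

Step 0: 0011
Step 1: G0=G3=1 G1=G0=0 G2=1(const) G3=G0|G2=0|1=1 -> 1011
Step 2: G0=G3=1 G1=G0=1 G2=1(const) G3=G0|G2=1|1=1 -> 1111
Step 3: G0=G3=1 G1=G0=1 G2=1(const) G3=G0|G2=1|1=1 -> 1111
Fixed point reached at step 2: 1111

Answer: fixed 1111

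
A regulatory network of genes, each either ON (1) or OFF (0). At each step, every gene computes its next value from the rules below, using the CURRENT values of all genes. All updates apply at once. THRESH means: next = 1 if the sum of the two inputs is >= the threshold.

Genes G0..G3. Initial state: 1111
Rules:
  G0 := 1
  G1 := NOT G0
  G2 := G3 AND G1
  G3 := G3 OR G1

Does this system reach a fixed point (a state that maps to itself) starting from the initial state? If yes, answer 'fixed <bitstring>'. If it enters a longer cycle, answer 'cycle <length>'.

Step 0: 1111
Step 1: G0=1(const) G1=NOT G0=NOT 1=0 G2=G3&G1=1&1=1 G3=G3|G1=1|1=1 -> 1011
Step 2: G0=1(const) G1=NOT G0=NOT 1=0 G2=G3&G1=1&0=0 G3=G3|G1=1|0=1 -> 1001
Step 3: G0=1(const) G1=NOT G0=NOT 1=0 G2=G3&G1=1&0=0 G3=G3|G1=1|0=1 -> 1001
Fixed point reached at step 2: 1001

Answer: fixed 1001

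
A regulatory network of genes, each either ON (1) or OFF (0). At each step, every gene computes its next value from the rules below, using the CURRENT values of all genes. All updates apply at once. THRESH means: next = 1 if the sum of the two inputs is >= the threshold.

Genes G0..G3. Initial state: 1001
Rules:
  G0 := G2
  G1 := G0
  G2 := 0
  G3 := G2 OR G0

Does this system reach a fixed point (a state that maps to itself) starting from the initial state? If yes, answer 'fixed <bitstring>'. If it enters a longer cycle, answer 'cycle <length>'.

Answer: fixed 0000

Derivation:
Step 0: 1001
Step 1: G0=G2=0 G1=G0=1 G2=0(const) G3=G2|G0=0|1=1 -> 0101
Step 2: G0=G2=0 G1=G0=0 G2=0(const) G3=G2|G0=0|0=0 -> 0000
Step 3: G0=G2=0 G1=G0=0 G2=0(const) G3=G2|G0=0|0=0 -> 0000
Fixed point reached at step 2: 0000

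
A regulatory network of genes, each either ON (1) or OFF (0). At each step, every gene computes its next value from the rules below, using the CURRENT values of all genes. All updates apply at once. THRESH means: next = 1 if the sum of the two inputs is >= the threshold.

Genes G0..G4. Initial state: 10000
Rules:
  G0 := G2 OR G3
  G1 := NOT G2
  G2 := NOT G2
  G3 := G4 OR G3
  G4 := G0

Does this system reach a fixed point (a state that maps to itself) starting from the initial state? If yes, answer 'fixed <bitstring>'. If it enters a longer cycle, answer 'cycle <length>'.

Step 0: 10000
Step 1: G0=G2|G3=0|0=0 G1=NOT G2=NOT 0=1 G2=NOT G2=NOT 0=1 G3=G4|G3=0|0=0 G4=G0=1 -> 01101
Step 2: G0=G2|G3=1|0=1 G1=NOT G2=NOT 1=0 G2=NOT G2=NOT 1=0 G3=G4|G3=1|0=1 G4=G0=0 -> 10010
Step 3: G0=G2|G3=0|1=1 G1=NOT G2=NOT 0=1 G2=NOT G2=NOT 0=1 G3=G4|G3=0|1=1 G4=G0=1 -> 11111
Step 4: G0=G2|G3=1|1=1 G1=NOT G2=NOT 1=0 G2=NOT G2=NOT 1=0 G3=G4|G3=1|1=1 G4=G0=1 -> 10011
Step 5: G0=G2|G3=0|1=1 G1=NOT G2=NOT 0=1 G2=NOT G2=NOT 0=1 G3=G4|G3=1|1=1 G4=G0=1 -> 11111
Cycle of length 2 starting at step 3 -> no fixed point

Answer: cycle 2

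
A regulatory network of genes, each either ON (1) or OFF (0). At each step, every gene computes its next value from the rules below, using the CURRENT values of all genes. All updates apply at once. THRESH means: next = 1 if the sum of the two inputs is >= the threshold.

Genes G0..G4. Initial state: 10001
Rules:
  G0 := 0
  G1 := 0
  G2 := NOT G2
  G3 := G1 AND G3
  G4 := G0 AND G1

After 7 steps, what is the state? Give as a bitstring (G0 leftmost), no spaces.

Step 1: G0=0(const) G1=0(const) G2=NOT G2=NOT 0=1 G3=G1&G3=0&0=0 G4=G0&G1=1&0=0 -> 00100
Step 2: G0=0(const) G1=0(const) G2=NOT G2=NOT 1=0 G3=G1&G3=0&0=0 G4=G0&G1=0&0=0 -> 00000
Step 3: G0=0(const) G1=0(const) G2=NOT G2=NOT 0=1 G3=G1&G3=0&0=0 G4=G0&G1=0&0=0 -> 00100
Step 4: G0=0(const) G1=0(const) G2=NOT G2=NOT 1=0 G3=G1&G3=0&0=0 G4=G0&G1=0&0=0 -> 00000
Step 5: G0=0(const) G1=0(const) G2=NOT G2=NOT 0=1 G3=G1&G3=0&0=0 G4=G0&G1=0&0=0 -> 00100
Step 6: G0=0(const) G1=0(const) G2=NOT G2=NOT 1=0 G3=G1&G3=0&0=0 G4=G0&G1=0&0=0 -> 00000
Step 7: G0=0(const) G1=0(const) G2=NOT G2=NOT 0=1 G3=G1&G3=0&0=0 G4=G0&G1=0&0=0 -> 00100

00100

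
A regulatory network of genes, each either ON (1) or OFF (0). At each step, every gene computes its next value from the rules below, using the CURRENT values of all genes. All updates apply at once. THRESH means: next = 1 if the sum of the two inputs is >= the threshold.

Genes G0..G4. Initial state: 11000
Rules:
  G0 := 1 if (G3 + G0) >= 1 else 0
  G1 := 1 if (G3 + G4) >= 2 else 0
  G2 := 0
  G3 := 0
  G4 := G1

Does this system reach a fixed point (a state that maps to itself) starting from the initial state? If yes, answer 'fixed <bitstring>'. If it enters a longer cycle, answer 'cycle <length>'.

Step 0: 11000
Step 1: G0=(0+1>=1)=1 G1=(0+0>=2)=0 G2=0(const) G3=0(const) G4=G1=1 -> 10001
Step 2: G0=(0+1>=1)=1 G1=(0+1>=2)=0 G2=0(const) G3=0(const) G4=G1=0 -> 10000
Step 3: G0=(0+1>=1)=1 G1=(0+0>=2)=0 G2=0(const) G3=0(const) G4=G1=0 -> 10000
Fixed point reached at step 2: 10000

Answer: fixed 10000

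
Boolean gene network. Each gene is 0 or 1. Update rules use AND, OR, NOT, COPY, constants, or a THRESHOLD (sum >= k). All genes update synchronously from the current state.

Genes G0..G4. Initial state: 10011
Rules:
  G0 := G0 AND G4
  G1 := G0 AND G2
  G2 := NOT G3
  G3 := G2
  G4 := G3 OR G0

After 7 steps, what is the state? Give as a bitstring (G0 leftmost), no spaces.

Step 1: G0=G0&G4=1&1=1 G1=G0&G2=1&0=0 G2=NOT G3=NOT 1=0 G3=G2=0 G4=G3|G0=1|1=1 -> 10001
Step 2: G0=G0&G4=1&1=1 G1=G0&G2=1&0=0 G2=NOT G3=NOT 0=1 G3=G2=0 G4=G3|G0=0|1=1 -> 10101
Step 3: G0=G0&G4=1&1=1 G1=G0&G2=1&1=1 G2=NOT G3=NOT 0=1 G3=G2=1 G4=G3|G0=0|1=1 -> 11111
Step 4: G0=G0&G4=1&1=1 G1=G0&G2=1&1=1 G2=NOT G3=NOT 1=0 G3=G2=1 G4=G3|G0=1|1=1 -> 11011
Step 5: G0=G0&G4=1&1=1 G1=G0&G2=1&0=0 G2=NOT G3=NOT 1=0 G3=G2=0 G4=G3|G0=1|1=1 -> 10001
Step 6: G0=G0&G4=1&1=1 G1=G0&G2=1&0=0 G2=NOT G3=NOT 0=1 G3=G2=0 G4=G3|G0=0|1=1 -> 10101
Step 7: G0=G0&G4=1&1=1 G1=G0&G2=1&1=1 G2=NOT G3=NOT 0=1 G3=G2=1 G4=G3|G0=0|1=1 -> 11111

11111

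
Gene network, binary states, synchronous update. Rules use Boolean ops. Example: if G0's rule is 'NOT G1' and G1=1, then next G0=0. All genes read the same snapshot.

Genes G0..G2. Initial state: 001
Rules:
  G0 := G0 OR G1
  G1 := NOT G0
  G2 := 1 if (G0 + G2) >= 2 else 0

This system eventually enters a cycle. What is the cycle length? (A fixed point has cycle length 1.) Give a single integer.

Step 0: 001
Step 1: G0=G0|G1=0|0=0 G1=NOT G0=NOT 0=1 G2=(0+1>=2)=0 -> 010
Step 2: G0=G0|G1=0|1=1 G1=NOT G0=NOT 0=1 G2=(0+0>=2)=0 -> 110
Step 3: G0=G0|G1=1|1=1 G1=NOT G0=NOT 1=0 G2=(1+0>=2)=0 -> 100
Step 4: G0=G0|G1=1|0=1 G1=NOT G0=NOT 1=0 G2=(1+0>=2)=0 -> 100
State from step 4 equals state from step 3 -> cycle length 1

Answer: 1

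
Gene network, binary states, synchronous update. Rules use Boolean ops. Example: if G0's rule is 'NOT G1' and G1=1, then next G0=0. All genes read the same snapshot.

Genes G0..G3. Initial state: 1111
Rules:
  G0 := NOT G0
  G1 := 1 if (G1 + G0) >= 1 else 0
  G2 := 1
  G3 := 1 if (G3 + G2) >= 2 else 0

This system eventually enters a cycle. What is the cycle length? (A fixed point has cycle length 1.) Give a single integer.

Step 0: 1111
Step 1: G0=NOT G0=NOT 1=0 G1=(1+1>=1)=1 G2=1(const) G3=(1+1>=2)=1 -> 0111
Step 2: G0=NOT G0=NOT 0=1 G1=(1+0>=1)=1 G2=1(const) G3=(1+1>=2)=1 -> 1111
State from step 2 equals state from step 0 -> cycle length 2

Answer: 2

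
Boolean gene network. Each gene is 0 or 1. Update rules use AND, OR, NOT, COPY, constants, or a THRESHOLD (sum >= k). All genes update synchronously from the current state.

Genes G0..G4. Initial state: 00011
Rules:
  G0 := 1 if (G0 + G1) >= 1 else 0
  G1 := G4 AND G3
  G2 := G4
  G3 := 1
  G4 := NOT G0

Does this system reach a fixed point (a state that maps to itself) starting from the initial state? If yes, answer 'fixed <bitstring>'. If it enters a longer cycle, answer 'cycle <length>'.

Answer: fixed 10010

Derivation:
Step 0: 00011
Step 1: G0=(0+0>=1)=0 G1=G4&G3=1&1=1 G2=G4=1 G3=1(const) G4=NOT G0=NOT 0=1 -> 01111
Step 2: G0=(0+1>=1)=1 G1=G4&G3=1&1=1 G2=G4=1 G3=1(const) G4=NOT G0=NOT 0=1 -> 11111
Step 3: G0=(1+1>=1)=1 G1=G4&G3=1&1=1 G2=G4=1 G3=1(const) G4=NOT G0=NOT 1=0 -> 11110
Step 4: G0=(1+1>=1)=1 G1=G4&G3=0&1=0 G2=G4=0 G3=1(const) G4=NOT G0=NOT 1=0 -> 10010
Step 5: G0=(1+0>=1)=1 G1=G4&G3=0&1=0 G2=G4=0 G3=1(const) G4=NOT G0=NOT 1=0 -> 10010
Fixed point reached at step 4: 10010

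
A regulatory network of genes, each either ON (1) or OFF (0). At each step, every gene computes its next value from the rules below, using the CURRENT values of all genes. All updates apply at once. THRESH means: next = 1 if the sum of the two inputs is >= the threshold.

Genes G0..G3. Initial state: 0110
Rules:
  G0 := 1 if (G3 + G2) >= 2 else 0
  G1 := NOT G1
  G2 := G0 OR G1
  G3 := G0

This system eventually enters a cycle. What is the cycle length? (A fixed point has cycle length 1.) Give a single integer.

Step 0: 0110
Step 1: G0=(0+1>=2)=0 G1=NOT G1=NOT 1=0 G2=G0|G1=0|1=1 G3=G0=0 -> 0010
Step 2: G0=(0+1>=2)=0 G1=NOT G1=NOT 0=1 G2=G0|G1=0|0=0 G3=G0=0 -> 0100
Step 3: G0=(0+0>=2)=0 G1=NOT G1=NOT 1=0 G2=G0|G1=0|1=1 G3=G0=0 -> 0010
State from step 3 equals state from step 1 -> cycle length 2

Answer: 2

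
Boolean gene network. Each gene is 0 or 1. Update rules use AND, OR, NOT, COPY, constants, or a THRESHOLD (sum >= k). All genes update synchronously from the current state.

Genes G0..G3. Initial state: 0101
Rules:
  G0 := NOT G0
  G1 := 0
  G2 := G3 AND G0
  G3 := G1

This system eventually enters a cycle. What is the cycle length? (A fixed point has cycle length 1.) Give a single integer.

Answer: 2

Derivation:
Step 0: 0101
Step 1: G0=NOT G0=NOT 0=1 G1=0(const) G2=G3&G0=1&0=0 G3=G1=1 -> 1001
Step 2: G0=NOT G0=NOT 1=0 G1=0(const) G2=G3&G0=1&1=1 G3=G1=0 -> 0010
Step 3: G0=NOT G0=NOT 0=1 G1=0(const) G2=G3&G0=0&0=0 G3=G1=0 -> 1000
Step 4: G0=NOT G0=NOT 1=0 G1=0(const) G2=G3&G0=0&1=0 G3=G1=0 -> 0000
Step 5: G0=NOT G0=NOT 0=1 G1=0(const) G2=G3&G0=0&0=0 G3=G1=0 -> 1000
State from step 5 equals state from step 3 -> cycle length 2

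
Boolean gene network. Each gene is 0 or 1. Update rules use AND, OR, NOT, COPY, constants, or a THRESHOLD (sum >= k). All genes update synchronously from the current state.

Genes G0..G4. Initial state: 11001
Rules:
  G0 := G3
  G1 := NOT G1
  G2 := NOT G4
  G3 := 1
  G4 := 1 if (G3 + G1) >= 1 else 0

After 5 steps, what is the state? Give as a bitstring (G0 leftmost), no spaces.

Step 1: G0=G3=0 G1=NOT G1=NOT 1=0 G2=NOT G4=NOT 1=0 G3=1(const) G4=(0+1>=1)=1 -> 00011
Step 2: G0=G3=1 G1=NOT G1=NOT 0=1 G2=NOT G4=NOT 1=0 G3=1(const) G4=(1+0>=1)=1 -> 11011
Step 3: G0=G3=1 G1=NOT G1=NOT 1=0 G2=NOT G4=NOT 1=0 G3=1(const) G4=(1+1>=1)=1 -> 10011
Step 4: G0=G3=1 G1=NOT G1=NOT 0=1 G2=NOT G4=NOT 1=0 G3=1(const) G4=(1+0>=1)=1 -> 11011
Step 5: G0=G3=1 G1=NOT G1=NOT 1=0 G2=NOT G4=NOT 1=0 G3=1(const) G4=(1+1>=1)=1 -> 10011

10011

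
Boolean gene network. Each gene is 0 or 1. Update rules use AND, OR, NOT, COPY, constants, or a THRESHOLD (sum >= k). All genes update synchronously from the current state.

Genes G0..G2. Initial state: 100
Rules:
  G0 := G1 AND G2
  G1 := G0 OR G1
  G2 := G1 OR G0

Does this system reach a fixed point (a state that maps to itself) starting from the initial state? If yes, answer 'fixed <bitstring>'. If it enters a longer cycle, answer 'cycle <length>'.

Answer: fixed 111

Derivation:
Step 0: 100
Step 1: G0=G1&G2=0&0=0 G1=G0|G1=1|0=1 G2=G1|G0=0|1=1 -> 011
Step 2: G0=G1&G2=1&1=1 G1=G0|G1=0|1=1 G2=G1|G0=1|0=1 -> 111
Step 3: G0=G1&G2=1&1=1 G1=G0|G1=1|1=1 G2=G1|G0=1|1=1 -> 111
Fixed point reached at step 2: 111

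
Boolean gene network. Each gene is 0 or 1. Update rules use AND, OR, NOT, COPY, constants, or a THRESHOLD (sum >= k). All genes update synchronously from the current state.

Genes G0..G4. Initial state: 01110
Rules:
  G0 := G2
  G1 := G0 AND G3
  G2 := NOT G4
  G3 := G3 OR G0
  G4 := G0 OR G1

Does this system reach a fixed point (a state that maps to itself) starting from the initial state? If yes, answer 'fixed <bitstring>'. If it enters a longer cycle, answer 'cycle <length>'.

Step 0: 01110
Step 1: G0=G2=1 G1=G0&G3=0&1=0 G2=NOT G4=NOT 0=1 G3=G3|G0=1|0=1 G4=G0|G1=0|1=1 -> 10111
Step 2: G0=G2=1 G1=G0&G3=1&1=1 G2=NOT G4=NOT 1=0 G3=G3|G0=1|1=1 G4=G0|G1=1|0=1 -> 11011
Step 3: G0=G2=0 G1=G0&G3=1&1=1 G2=NOT G4=NOT 1=0 G3=G3|G0=1|1=1 G4=G0|G1=1|1=1 -> 01011
Step 4: G0=G2=0 G1=G0&G3=0&1=0 G2=NOT G4=NOT 1=0 G3=G3|G0=1|0=1 G4=G0|G1=0|1=1 -> 00011
Step 5: G0=G2=0 G1=G0&G3=0&1=0 G2=NOT G4=NOT 1=0 G3=G3|G0=1|0=1 G4=G0|G1=0|0=0 -> 00010
Step 6: G0=G2=0 G1=G0&G3=0&1=0 G2=NOT G4=NOT 0=1 G3=G3|G0=1|0=1 G4=G0|G1=0|0=0 -> 00110
Step 7: G0=G2=1 G1=G0&G3=0&1=0 G2=NOT G4=NOT 0=1 G3=G3|G0=1|0=1 G4=G0|G1=0|0=0 -> 10110
Step 8: G0=G2=1 G1=G0&G3=1&1=1 G2=NOT G4=NOT 0=1 G3=G3|G0=1|1=1 G4=G0|G1=1|0=1 -> 11111
Step 9: G0=G2=1 G1=G0&G3=1&1=1 G2=NOT G4=NOT 1=0 G3=G3|G0=1|1=1 G4=G0|G1=1|1=1 -> 11011
Cycle of length 7 starting at step 2 -> no fixed point

Answer: cycle 7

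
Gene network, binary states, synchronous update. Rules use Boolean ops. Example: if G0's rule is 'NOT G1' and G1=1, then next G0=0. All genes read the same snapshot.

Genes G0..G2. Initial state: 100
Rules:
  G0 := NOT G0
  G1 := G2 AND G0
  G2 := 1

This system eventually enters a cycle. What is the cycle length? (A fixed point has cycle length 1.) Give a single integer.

Answer: 2

Derivation:
Step 0: 100
Step 1: G0=NOT G0=NOT 1=0 G1=G2&G0=0&1=0 G2=1(const) -> 001
Step 2: G0=NOT G0=NOT 0=1 G1=G2&G0=1&0=0 G2=1(const) -> 101
Step 3: G0=NOT G0=NOT 1=0 G1=G2&G0=1&1=1 G2=1(const) -> 011
Step 4: G0=NOT G0=NOT 0=1 G1=G2&G0=1&0=0 G2=1(const) -> 101
State from step 4 equals state from step 2 -> cycle length 2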